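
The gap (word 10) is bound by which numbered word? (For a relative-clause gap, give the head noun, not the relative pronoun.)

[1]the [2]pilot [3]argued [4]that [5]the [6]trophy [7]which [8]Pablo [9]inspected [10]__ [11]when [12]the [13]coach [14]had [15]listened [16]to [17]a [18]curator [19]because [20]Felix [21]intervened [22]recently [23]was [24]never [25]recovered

6

The gap at 10 is the object of "inspected", inside a relative clause.
The relative pronoun is "which" (word 7); it is bound by the head noun immediately before it.
Its filler is the head noun "trophy", at word 6.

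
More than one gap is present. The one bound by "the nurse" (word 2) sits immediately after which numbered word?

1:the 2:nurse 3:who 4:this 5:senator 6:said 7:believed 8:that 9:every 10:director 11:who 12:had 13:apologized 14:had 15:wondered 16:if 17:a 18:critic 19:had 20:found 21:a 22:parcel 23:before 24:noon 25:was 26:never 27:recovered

The displaced element is "the nurse" (word 2).
It is linked across 1 clause boundary (Ø).
It functions as the subject of "believed", so the gap sits immediately after word 6 ("said").
Base order: This senator said the nurse believed that every director who had apologized had wondered if a critic had found a parcel before noon.

6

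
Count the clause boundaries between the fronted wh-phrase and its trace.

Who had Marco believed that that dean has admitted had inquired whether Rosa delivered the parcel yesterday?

2

"who" is extracted from the subject of "inquired".
Boundaries crossed, outermost first: [that], [Ø] — 2 in total.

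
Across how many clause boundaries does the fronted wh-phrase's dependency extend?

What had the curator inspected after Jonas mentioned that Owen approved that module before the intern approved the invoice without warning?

0

"what" originates inside the matrix clause — no clause boundary is crossed.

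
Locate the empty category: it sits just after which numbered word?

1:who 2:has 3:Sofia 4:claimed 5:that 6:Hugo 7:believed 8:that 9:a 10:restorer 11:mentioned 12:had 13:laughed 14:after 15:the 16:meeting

11

The displaced element is "who" (word 1).
It is linked across 3 clause boundaries (that → that → Ø).
It functions as the subject of "laughed", so the gap sits immediately after word 11 ("mentioned").
Base order: Sofia has claimed that Hugo believed that a restorer mentioned who had laughed after the meeting.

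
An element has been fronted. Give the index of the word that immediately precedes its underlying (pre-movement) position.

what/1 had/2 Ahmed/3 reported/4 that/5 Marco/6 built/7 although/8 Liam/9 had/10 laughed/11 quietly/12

The displaced element is "what" (word 1).
It is linked across 1 clause boundary (that).
It functions as the direct object of "built", so the gap sits immediately after word 7 ("built").
Base order: Ahmed had reported that Marco built what although Liam had laughed quietly.

7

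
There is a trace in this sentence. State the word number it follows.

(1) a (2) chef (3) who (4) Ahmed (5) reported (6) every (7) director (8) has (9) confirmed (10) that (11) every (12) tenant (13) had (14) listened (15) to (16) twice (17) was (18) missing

15

The displaced element is "a chef" (word 2).
It is linked across 2 clause boundaries (Ø → that).
It functions as the object of the preposition "to" of "listened", so the gap sits immediately after word 15 ("to").
Base order: Ahmed reported every director has confirmed that every tenant had listened to a chef twice.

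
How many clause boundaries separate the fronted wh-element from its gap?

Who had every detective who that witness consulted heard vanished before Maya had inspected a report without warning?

1

"who" is extracted from the subject of "vanished".
Boundaries crossed, outermost first: [Ø] — 1 in total.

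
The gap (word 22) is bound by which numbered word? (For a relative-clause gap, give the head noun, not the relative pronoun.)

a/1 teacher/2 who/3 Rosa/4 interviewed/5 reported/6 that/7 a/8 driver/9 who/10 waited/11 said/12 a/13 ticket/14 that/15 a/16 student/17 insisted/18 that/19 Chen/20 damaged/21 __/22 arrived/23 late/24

The gap at 22 is the object of "damaged", inside a relative clause.
The relative pronoun is "that" (word 15); it is bound by the head noun immediately before it.
Its filler is the head noun "ticket", at word 14.

14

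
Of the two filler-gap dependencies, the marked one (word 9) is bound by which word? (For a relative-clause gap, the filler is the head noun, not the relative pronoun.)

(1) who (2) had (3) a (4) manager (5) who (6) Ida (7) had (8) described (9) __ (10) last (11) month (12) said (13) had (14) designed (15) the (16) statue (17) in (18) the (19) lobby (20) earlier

4

The marked gap is inside the relative clause, the direct object of "described".
Its filler is the head noun "manager" (via "who"), at word 4.
(The other dependency links word 1 to a gap after word 12.)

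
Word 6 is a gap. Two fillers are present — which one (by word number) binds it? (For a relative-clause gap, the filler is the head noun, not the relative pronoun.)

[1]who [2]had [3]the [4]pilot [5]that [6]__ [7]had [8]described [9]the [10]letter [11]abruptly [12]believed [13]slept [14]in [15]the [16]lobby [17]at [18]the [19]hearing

4

The marked gap is inside the relative clause, the subject of "described".
Its filler is the head noun "pilot" (via "that"), at word 4.
(The other dependency links word 1 to a gap after word 12.)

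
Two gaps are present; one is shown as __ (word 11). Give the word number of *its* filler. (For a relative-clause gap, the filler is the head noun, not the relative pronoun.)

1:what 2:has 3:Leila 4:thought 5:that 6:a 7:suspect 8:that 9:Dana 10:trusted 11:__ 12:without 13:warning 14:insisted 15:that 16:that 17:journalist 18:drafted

7

The marked gap is inside the relative clause, the direct object of "trusted".
Its filler is the head noun "suspect" (via "that"), at word 7.
(The other dependency links word 1 to a gap after word 18.)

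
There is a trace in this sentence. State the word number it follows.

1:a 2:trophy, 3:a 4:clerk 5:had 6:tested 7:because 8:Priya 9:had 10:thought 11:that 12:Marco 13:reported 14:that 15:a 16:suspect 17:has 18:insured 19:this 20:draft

The displaced element is "a trophy" (word 2).
It functions as the direct object of "tested", so the gap sits immediately after word 6 ("tested").
Base order: A clerk had tested a trophy because Priya had thought that Marco reported that a suspect has insured this draft.

6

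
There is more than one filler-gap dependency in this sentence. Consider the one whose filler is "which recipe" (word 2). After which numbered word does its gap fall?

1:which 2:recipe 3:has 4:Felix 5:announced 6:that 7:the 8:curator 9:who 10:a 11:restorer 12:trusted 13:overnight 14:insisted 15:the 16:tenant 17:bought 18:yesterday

The displaced element is "which recipe" (word 2).
It is linked across 2 clause boundaries (that → Ø).
It functions as the direct object of "bought", so the gap sits immediately after word 17 ("bought").
Base order: Felix has announced that the curator who a restorer trusted overnight insisted the tenant bought which recipe yesterday.

17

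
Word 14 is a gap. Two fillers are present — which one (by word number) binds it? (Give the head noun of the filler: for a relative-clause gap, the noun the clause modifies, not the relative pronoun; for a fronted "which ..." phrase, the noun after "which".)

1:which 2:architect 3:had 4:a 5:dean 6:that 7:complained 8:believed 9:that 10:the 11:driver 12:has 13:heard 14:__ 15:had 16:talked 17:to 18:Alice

The marked gap is the subject of "talked".
Its filler is the fronted wh-phrase "which architect", at word 2.
(The other dependency links word 5 to a gap after word 6.)

2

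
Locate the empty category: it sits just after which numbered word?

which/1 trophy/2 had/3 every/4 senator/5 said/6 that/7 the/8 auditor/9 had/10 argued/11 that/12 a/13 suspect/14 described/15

15

The displaced element is "which trophy" (word 2).
It is linked across 2 clause boundaries (that → that).
It functions as the direct object of "described", so the gap sits immediately after word 15 ("described").
Base order: Every senator had said that the auditor had argued that a suspect described which trophy.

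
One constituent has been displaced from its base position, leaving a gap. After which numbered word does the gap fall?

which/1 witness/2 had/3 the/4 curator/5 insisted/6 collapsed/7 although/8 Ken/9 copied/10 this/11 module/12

6

The displaced element is "which witness" (word 2).
It is linked across 1 clause boundary (Ø).
It functions as the subject of "collapsed", so the gap sits immediately after word 6 ("insisted").
Base order: The curator had insisted that which witness collapsed although Ken copied this module.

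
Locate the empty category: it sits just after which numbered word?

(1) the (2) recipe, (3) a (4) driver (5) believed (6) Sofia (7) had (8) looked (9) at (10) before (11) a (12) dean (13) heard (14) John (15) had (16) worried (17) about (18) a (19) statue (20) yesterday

The displaced element is "the recipe" (word 2).
It is linked across 1 clause boundary (Ø).
It functions as the object of the preposition "at" of "looked", so the gap sits immediately after word 9 ("at").
Base order: A driver believed Sofia had looked at the recipe before a dean heard John had worried about a statue yesterday.

9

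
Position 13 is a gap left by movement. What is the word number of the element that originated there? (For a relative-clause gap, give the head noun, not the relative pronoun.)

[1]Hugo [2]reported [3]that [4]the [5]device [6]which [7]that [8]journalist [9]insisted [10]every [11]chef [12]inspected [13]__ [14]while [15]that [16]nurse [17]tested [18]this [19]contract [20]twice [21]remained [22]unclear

The gap at 13 is the object of "inspected", inside a relative clause.
The relative pronoun is "which" (word 6); it is bound by the head noun immediately before it.
Its filler is the head noun "device", at word 5.

5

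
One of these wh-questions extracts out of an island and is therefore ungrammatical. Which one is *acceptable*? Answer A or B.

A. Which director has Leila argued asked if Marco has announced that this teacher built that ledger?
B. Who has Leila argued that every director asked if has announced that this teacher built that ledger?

In B, the wh-phrase is extracted from inside a wh-island (introduced by "if"), which blocks movement.
In A, the extraction path crosses only that-complement boundaries, which are transparent.
So A is grammatical.

A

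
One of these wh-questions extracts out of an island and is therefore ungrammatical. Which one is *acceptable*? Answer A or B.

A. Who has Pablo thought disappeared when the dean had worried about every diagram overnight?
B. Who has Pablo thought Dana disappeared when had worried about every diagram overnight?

A

In B, the wh-phrase is extracted from inside an adjunct island (introduced by "when"), which blocks movement.
In A, the extraction path crosses only that-complement boundaries, which are transparent.
So A is grammatical.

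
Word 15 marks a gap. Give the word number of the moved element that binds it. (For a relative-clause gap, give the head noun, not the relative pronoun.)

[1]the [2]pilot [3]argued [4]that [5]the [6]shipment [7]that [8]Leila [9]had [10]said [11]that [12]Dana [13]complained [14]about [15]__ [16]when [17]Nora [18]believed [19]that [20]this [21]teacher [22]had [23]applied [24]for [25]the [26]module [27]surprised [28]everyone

The gap at 15 is the prepositional object of "complained", inside a relative clause.
The relative pronoun is "that" (word 7); it is bound by the head noun immediately before it.
Its filler is the head noun "shipment", at word 6.

6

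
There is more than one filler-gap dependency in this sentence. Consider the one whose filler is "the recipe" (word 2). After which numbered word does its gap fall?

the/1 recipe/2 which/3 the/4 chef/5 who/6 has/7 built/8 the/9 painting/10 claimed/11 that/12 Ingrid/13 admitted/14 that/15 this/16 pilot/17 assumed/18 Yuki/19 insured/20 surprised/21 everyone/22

The displaced element is "the recipe" (word 2).
It is linked across 3 clause boundaries (that → that → Ø).
It functions as the direct object of "insured", so the gap sits immediately after word 20 ("insured").
Base order: The chef who has built the painting claimed that Ingrid admitted that this pilot assumed Yuki insured the recipe.

20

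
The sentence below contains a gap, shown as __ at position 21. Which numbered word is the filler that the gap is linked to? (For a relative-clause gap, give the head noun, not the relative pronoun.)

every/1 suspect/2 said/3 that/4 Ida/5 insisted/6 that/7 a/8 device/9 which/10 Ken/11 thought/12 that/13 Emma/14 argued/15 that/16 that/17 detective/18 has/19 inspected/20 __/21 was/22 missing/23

The gap at 21 is the object of "inspected", inside a relative clause.
The relative pronoun is "which" (word 10); it is bound by the head noun immediately before it.
Its filler is the head noun "device", at word 9.

9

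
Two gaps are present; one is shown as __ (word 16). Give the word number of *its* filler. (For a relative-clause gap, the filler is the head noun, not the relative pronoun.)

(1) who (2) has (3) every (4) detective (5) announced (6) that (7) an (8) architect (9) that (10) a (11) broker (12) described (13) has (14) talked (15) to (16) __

The marked gap is the object of the preposition "to" of "talked".
Its filler is the fronted wh-phrase "who", at word 1.
(The other dependency links word 8 to a gap after word 12.)

1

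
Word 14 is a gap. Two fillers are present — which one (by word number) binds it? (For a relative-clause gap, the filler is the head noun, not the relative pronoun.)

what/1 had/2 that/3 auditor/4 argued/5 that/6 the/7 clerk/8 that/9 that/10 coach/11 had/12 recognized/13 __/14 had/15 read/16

8

The marked gap is inside the relative clause, the direct object of "recognized".
Its filler is the head noun "clerk" (via "that"), at word 8.
(The other dependency links word 1 to a gap after word 16.)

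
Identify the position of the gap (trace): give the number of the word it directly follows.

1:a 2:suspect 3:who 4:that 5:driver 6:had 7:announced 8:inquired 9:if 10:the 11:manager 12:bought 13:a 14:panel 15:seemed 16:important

7

The displaced element is "a suspect" (word 2).
It is linked across 1 clause boundary (Ø).
It functions as the subject of "inquired", so the gap sits immediately after word 7 ("announced").
Base order: That driver had announced a suspect inquired if the manager bought a panel.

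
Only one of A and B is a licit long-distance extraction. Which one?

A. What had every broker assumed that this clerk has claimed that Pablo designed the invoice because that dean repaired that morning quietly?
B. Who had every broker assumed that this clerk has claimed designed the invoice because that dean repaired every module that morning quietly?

B

In A, the wh-phrase is extracted from inside an adjunct island (introduced by "because"), which blocks movement.
In B, the extraction path crosses only that-complement boundaries, which are transparent.
So B is grammatical.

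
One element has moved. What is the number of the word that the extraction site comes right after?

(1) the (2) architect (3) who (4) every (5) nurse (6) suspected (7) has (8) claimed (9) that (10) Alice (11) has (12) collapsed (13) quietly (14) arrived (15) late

6

The displaced element is "the architect" (word 2).
It is linked across 1 clause boundary (Ø).
It functions as the subject of "claimed", so the gap sits immediately after word 6 ("suspected").
Base order: Every nurse suspected that the architect has claimed that Alice has collapsed quietly.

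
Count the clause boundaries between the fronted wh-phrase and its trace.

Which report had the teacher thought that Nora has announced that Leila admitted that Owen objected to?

3

"which report" is extracted from the PP object of "objected".
Boundaries crossed, outermost first: [that], [that], [that] — 3 in total.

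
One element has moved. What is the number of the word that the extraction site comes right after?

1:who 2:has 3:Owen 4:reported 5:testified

The displaced element is "who" (word 1).
It is linked across 1 clause boundary (Ø).
It functions as the subject of "testified", so the gap sits immediately after word 4 ("reported").
Base order: Owen has reported who testified.

4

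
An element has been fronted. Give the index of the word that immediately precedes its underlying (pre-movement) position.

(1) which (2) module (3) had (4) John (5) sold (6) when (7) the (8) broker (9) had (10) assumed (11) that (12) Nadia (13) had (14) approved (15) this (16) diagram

The displaced element is "which module" (word 2).
It functions as the direct object of "sold", so the gap sits immediately after word 5 ("sold").
Base order: John had sold which module when the broker had assumed that Nadia had approved this diagram.

5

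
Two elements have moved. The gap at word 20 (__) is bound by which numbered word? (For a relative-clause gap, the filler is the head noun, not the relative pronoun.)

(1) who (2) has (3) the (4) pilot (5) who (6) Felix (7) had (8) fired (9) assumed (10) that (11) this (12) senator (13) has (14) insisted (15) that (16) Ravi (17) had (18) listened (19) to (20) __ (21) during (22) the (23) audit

1

The marked gap is the object of the preposition "to" of "listened".
Its filler is the fronted wh-phrase "who", at word 1.
(The other dependency links word 4 to a gap after word 8.)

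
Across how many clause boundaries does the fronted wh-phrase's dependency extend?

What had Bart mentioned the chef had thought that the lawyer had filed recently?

2

"what" is extracted from the object of "filed".
Boundaries crossed, outermost first: [Ø], [that] — 2 in total.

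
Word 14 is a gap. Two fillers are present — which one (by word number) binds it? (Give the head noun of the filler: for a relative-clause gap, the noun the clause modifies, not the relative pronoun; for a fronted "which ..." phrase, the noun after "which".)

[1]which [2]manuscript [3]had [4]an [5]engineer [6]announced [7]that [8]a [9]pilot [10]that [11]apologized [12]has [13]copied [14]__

2

The marked gap is the direct object of "copied".
Its filler is the fronted wh-phrase "which manuscript", at word 2.
(The other dependency links word 9 to a gap after word 10.)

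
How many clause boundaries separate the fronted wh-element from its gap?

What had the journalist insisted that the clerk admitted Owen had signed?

"what" is extracted from the object of "signed".
Boundaries crossed, outermost first: [that], [Ø] — 2 in total.

2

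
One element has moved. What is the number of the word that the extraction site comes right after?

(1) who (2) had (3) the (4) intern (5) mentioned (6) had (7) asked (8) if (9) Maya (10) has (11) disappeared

The displaced element is "who" (word 1).
It is linked across 1 clause boundary (Ø).
It functions as the subject of "asked", so the gap sits immediately after word 5 ("mentioned").
Base order: The intern had mentioned that who had asked if Maya has disappeared.

5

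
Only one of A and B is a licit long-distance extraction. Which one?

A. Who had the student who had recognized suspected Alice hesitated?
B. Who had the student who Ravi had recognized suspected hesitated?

B

In A, the wh-phrase is extracted from inside a complex-NP island (relative clause) (introduced by "who"), which blocks movement.
In B, the extraction path crosses only that-complement boundaries, which are transparent.
So B is grammatical.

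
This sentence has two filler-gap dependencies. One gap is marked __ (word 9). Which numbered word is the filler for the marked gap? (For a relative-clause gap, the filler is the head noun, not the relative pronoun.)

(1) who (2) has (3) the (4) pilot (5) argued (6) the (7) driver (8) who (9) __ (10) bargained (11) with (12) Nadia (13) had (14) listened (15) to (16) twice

7

The marked gap is inside the relative clause, the subject of "bargained".
Its filler is the head noun "driver" (via "who"), at word 7.
(The other dependency links word 1 to a gap after word 15.)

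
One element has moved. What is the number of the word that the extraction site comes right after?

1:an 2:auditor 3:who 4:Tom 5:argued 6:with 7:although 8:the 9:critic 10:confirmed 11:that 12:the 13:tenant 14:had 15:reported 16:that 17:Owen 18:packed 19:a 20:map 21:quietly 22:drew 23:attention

The displaced element is "an auditor" (word 2).
It functions as the object of the preposition "with" of "argued", so the gap sits immediately after word 6 ("with").
Base order: Tom argued with an auditor although the critic confirmed that the tenant had reported that Owen packed a map quietly.

6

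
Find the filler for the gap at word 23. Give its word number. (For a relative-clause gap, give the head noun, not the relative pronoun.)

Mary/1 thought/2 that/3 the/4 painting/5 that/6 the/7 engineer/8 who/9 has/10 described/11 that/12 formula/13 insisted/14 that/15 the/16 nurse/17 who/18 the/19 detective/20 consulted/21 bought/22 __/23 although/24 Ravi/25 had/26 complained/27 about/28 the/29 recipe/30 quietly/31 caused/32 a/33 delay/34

5

The gap at 23 is the object of "bought", inside a relative clause.
The relative pronoun is "that" (word 6); it is bound by the head noun immediately before it.
Its filler is the head noun "painting", at word 5.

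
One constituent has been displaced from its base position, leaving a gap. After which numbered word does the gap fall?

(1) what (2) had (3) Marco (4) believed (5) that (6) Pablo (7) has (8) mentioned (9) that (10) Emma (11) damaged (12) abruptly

The displaced element is "what" (word 1).
It is linked across 2 clause boundaries (that → that).
It functions as the direct object of "damaged", so the gap sits immediately after word 11 ("damaged").
Base order: Marco had believed that Pablo has mentioned that Emma damaged what abruptly.

11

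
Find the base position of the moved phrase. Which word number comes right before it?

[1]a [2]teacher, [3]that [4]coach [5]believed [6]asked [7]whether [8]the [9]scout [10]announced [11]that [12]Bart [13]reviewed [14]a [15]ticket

5

The displaced element is "a teacher" (word 2).
It is linked across 1 clause boundary (Ø).
It functions as the subject of "asked", so the gap sits immediately after word 5 ("believed").
Base order: That coach believed a teacher asked whether the scout announced that Bart reviewed a ticket.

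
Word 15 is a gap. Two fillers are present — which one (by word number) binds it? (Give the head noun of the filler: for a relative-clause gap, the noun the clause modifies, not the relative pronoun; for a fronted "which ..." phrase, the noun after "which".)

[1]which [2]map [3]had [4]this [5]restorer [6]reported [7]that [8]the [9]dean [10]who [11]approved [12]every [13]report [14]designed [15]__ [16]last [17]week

2

The marked gap is the direct object of "designed".
Its filler is the fronted wh-phrase "which map", at word 2.
(The other dependency links word 9 to a gap after word 10.)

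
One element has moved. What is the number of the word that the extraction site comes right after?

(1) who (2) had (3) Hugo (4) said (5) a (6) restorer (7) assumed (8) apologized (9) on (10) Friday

7

The displaced element is "who" (word 1).
It is linked across 2 clause boundaries (Ø → Ø).
It functions as the subject of "apologized", so the gap sits immediately after word 7 ("assumed").
Base order: Hugo had said a restorer assumed that who apologized on Friday.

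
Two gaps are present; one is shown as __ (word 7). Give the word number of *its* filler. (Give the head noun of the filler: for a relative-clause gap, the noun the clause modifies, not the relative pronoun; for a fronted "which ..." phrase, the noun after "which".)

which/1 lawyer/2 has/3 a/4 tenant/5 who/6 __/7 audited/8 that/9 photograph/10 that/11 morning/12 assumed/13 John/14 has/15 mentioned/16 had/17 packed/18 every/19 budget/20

The marked gap is inside the relative clause, the subject of "audited".
Its filler is the head noun "tenant" (via "who"), at word 5.
(The other dependency links word 2 to a gap after word 16.)

5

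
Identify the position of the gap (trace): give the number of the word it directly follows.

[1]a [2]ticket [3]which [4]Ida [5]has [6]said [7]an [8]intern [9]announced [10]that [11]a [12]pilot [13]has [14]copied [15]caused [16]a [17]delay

The displaced element is "a ticket" (word 2).
It is linked across 2 clause boundaries (Ø → that).
It functions as the direct object of "copied", so the gap sits immediately after word 14 ("copied").
Base order: Ida has said an intern announced that a pilot has copied a ticket.

14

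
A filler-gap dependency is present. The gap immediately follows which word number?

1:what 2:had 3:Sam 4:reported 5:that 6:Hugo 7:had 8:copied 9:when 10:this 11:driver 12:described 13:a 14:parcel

8

The displaced element is "what" (word 1).
It is linked across 1 clause boundary (that).
It functions as the direct object of "copied", so the gap sits immediately after word 8 ("copied").
Base order: Sam had reported that Hugo had copied what when this driver described a parcel.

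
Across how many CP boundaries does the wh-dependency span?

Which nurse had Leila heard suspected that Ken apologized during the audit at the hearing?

"which nurse" is extracted from the subject of "suspected".
Boundaries crossed, outermost first: [Ø] — 1 in total.

1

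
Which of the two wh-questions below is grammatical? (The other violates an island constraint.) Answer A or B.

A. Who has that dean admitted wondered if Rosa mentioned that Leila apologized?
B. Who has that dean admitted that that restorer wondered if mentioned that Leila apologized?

In B, the wh-phrase is extracted from inside a wh-island (introduced by "if"), which blocks movement.
In A, the extraction path crosses only that-complement boundaries, which are transparent.
So A is grammatical.

A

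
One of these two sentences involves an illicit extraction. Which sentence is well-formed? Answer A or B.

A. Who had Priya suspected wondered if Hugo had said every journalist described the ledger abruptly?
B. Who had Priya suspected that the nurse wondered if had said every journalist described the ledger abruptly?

A

In B, the wh-phrase is extracted from inside a wh-island (introduced by "if"), which blocks movement.
In A, the extraction path crosses only that-complement boundaries, which are transparent.
So A is grammatical.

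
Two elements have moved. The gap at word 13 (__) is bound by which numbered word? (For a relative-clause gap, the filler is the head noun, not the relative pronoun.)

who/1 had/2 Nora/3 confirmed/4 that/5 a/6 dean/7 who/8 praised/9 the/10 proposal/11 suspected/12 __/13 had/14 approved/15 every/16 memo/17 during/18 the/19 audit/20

1

The marked gap is the subject of "approved".
Its filler is the fronted wh-phrase "who", at word 1.
(The other dependency links word 7 to a gap after word 8.)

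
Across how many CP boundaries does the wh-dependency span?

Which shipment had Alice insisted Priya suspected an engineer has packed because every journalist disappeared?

"which shipment" is extracted from the object of "packed".
Boundaries crossed, outermost first: [Ø], [Ø] — 2 in total.

2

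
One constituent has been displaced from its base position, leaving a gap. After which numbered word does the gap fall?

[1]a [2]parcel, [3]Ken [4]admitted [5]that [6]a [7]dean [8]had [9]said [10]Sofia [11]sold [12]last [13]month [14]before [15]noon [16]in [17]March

The displaced element is "a parcel" (word 2).
It is linked across 2 clause boundaries (that → Ø).
It functions as the direct object of "sold", so the gap sits immediately after word 11 ("sold").
Base order: Ken admitted that a dean had said Sofia sold a parcel last month before noon in March.

11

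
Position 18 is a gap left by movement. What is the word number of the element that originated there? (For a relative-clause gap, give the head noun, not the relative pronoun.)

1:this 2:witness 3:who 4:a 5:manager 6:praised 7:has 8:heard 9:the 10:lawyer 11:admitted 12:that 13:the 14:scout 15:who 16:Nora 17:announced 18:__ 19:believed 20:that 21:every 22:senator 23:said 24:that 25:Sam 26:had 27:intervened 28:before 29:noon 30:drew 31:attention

14

The gap at 18 is the subject of "believed", inside a relative clause.
The relative pronoun is "who" (word 15); it is bound by the head noun immediately before it.
Its filler is the head noun "scout", at word 14.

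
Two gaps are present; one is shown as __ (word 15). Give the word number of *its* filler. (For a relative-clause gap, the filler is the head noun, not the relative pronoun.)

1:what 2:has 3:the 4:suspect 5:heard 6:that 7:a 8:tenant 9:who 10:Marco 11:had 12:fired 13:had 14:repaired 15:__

The marked gap is the direct object of "repaired".
Its filler is the fronted wh-phrase "what", at word 1.
(The other dependency links word 8 to a gap after word 12.)

1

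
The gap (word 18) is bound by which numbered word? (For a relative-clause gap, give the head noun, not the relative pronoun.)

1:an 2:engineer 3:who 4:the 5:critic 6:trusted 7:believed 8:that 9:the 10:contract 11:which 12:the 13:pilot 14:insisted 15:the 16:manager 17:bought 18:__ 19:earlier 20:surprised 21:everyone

The gap at 18 is the object of "bought", inside a relative clause.
The relative pronoun is "which" (word 11); it is bound by the head noun immediately before it.
Its filler is the head noun "contract", at word 10.

10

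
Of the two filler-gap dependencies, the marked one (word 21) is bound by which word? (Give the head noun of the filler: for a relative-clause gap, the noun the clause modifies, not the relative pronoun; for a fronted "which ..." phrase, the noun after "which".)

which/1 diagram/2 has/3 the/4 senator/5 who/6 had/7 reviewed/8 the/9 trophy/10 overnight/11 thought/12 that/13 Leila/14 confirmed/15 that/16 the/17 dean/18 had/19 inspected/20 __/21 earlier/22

2

The marked gap is the direct object of "inspected".
Its filler is the fronted wh-phrase "which diagram", at word 2.
(The other dependency links word 5 to a gap after word 6.)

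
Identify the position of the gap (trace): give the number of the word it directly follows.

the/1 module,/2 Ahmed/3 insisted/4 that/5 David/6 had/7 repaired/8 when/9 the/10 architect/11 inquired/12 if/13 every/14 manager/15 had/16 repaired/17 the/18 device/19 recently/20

8

The displaced element is "the module" (word 2).
It is linked across 1 clause boundary (that).
It functions as the direct object of "repaired", so the gap sits immediately after word 8 ("repaired").
Base order: Ahmed insisted that David had repaired the module when the architect inquired if every manager had repaired the device recently.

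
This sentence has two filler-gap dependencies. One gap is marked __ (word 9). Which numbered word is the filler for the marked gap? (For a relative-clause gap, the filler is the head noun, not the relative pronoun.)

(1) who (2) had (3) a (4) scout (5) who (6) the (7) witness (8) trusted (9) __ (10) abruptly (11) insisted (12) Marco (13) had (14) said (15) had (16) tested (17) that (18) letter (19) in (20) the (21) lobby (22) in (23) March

4

The marked gap is inside the relative clause, the direct object of "trusted".
Its filler is the head noun "scout" (via "who"), at word 4.
(The other dependency links word 1 to a gap after word 14.)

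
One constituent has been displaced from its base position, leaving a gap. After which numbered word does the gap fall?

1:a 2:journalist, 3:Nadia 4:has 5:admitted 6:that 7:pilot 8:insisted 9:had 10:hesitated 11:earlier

8

The displaced element is "a journalist" (word 2).
It is linked across 2 clause boundaries (Ø → Ø).
It functions as the subject of "hesitated", so the gap sits immediately after word 8 ("insisted").
Base order: Nadia has admitted that pilot insisted a journalist had hesitated earlier.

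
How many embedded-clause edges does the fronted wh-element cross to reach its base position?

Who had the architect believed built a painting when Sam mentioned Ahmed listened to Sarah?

1

"who" is extracted from the subject of "built".
Boundaries crossed, outermost first: [Ø] — 1 in total.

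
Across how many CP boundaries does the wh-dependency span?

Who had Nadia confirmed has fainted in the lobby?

"who" is extracted from the subject of "fainted".
Boundaries crossed, outermost first: [Ø] — 1 in total.

1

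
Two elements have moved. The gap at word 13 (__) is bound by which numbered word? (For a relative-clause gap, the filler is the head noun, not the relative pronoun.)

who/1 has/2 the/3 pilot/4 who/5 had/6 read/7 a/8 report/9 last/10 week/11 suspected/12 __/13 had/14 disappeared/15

The marked gap is the subject of "disappeared".
Its filler is the fronted wh-phrase "who", at word 1.
(The other dependency links word 4 to a gap after word 5.)

1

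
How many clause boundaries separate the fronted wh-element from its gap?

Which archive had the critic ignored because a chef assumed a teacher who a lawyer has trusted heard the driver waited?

0

"which archive" originates inside the matrix clause — no clause boundary is crossed.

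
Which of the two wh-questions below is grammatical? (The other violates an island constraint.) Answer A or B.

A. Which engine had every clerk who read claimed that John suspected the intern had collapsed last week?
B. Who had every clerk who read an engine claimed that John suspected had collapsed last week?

In A, the wh-phrase is extracted from inside a complex-NP island (relative clause) (introduced by "who"), which blocks movement.
In B, the extraction path crosses only that-complement boundaries, which are transparent.
So B is grammatical.

B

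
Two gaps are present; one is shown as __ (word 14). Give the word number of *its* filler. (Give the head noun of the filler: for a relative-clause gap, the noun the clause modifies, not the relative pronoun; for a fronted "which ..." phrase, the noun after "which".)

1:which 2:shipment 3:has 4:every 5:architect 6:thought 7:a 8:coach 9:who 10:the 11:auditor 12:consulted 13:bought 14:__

The marked gap is the direct object of "bought".
Its filler is the fronted wh-phrase "which shipment", at word 2.
(The other dependency links word 8 to a gap after word 12.)

2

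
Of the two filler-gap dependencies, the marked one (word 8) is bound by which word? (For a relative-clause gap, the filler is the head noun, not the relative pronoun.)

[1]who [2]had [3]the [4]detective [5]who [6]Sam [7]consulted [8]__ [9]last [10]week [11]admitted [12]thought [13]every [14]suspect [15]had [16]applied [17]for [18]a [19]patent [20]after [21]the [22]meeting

4

The marked gap is inside the relative clause, the direct object of "consulted".
Its filler is the head noun "detective" (via "who"), at word 4.
(The other dependency links word 1 to a gap after word 11.)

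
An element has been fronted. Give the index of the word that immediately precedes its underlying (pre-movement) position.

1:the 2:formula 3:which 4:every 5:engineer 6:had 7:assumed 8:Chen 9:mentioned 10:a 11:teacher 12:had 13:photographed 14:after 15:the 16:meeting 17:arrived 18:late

13

The displaced element is "the formula" (word 2).
It is linked across 2 clause boundaries (Ø → Ø).
It functions as the direct object of "photographed", so the gap sits immediately after word 13 ("photographed").
Base order: Every engineer had assumed Chen mentioned a teacher had photographed the formula after the meeting.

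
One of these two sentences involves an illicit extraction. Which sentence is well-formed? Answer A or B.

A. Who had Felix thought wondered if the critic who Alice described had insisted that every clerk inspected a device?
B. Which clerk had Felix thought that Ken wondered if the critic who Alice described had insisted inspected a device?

A

In B, the wh-phrase is extracted from inside a wh-island (introduced by "if"), which blocks movement.
In A, the extraction path crosses only that-complement boundaries, which are transparent.
So A is grammatical.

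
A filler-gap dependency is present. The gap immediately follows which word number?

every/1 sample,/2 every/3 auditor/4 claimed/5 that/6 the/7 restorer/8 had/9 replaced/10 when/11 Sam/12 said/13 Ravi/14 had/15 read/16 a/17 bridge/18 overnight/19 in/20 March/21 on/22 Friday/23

The displaced element is "every sample" (word 2).
It is linked across 1 clause boundary (that).
It functions as the direct object of "replaced", so the gap sits immediately after word 10 ("replaced").
Base order: Every auditor claimed that the restorer had replaced every sample when Sam said Ravi had read a bridge overnight in March on Friday.

10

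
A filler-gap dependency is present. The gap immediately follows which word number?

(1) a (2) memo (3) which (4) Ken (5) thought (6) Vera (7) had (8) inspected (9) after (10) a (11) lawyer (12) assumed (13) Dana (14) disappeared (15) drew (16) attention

8

The displaced element is "a memo" (word 2).
It is linked across 1 clause boundary (Ø).
It functions as the direct object of "inspected", so the gap sits immediately after word 8 ("inspected").
Base order: Ken thought Vera had inspected a memo after a lawyer assumed Dana disappeared.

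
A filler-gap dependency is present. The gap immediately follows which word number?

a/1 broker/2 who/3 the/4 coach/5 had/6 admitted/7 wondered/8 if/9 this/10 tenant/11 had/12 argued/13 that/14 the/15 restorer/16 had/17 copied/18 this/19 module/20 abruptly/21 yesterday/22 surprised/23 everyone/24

7

The displaced element is "a broker" (word 2).
It is linked across 1 clause boundary (Ø).
It functions as the subject of "wondered", so the gap sits immediately after word 7 ("admitted").
Base order: The coach had admitted that a broker wondered if this tenant had argued that the restorer had copied this module abruptly yesterday.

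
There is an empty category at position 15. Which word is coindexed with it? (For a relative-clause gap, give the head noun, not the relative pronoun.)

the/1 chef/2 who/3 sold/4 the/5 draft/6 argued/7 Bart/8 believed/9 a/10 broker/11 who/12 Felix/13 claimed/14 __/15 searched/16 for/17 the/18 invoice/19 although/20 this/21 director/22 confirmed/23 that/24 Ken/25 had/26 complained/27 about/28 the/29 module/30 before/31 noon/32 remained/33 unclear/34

11

The gap at 15 is the subject of "searched", inside a relative clause.
The relative pronoun is "who" (word 12); it is bound by the head noun immediately before it.
Its filler is the head noun "broker", at word 11.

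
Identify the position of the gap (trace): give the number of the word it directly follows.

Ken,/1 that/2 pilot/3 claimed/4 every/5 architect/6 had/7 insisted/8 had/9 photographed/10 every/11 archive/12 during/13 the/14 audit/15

8

The displaced element is "Ken" (word 1).
It is linked across 2 clause boundaries (Ø → Ø).
It functions as the subject of "photographed", so the gap sits immediately after word 8 ("insisted").
Base order: That pilot claimed every architect had insisted that Ken had photographed every archive during the audit.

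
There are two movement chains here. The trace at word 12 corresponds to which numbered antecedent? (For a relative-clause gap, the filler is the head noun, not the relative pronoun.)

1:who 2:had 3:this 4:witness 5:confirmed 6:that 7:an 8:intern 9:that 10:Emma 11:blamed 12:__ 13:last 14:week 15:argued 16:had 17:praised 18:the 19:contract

The marked gap is inside the relative clause, the direct object of "blamed".
Its filler is the head noun "intern" (via "that"), at word 8.
(The other dependency links word 1 to a gap after word 15.)

8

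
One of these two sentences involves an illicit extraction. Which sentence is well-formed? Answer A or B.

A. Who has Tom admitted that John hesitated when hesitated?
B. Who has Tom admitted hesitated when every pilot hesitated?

In A, the wh-phrase is extracted from inside an adjunct island (introduced by "when"), which blocks movement.
In B, the extraction path crosses only that-complement boundaries, which are transparent.
So B is grammatical.

B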